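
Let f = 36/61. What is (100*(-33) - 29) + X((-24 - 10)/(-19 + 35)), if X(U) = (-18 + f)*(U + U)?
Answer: -397111/122 ≈ -3255.0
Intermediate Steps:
f = 36/61 (f = 36*(1/61) = 36/61 ≈ 0.59016)
X(U) = -2124*U/61 (X(U) = (-18 + 36/61)*(U + U) = -2124*U/61)
(100*(-33) - 29) + X((-24 - 10)/(-19 + 35)) = (100*(-33) - 29) - 2124*(-24 - 10)/(61*(-19 + 35)) = (-3300 - 29) - (-72216)/(61*16) = -3329 - (-72216)/(61*16) = -3329 - 2124/61*(-17/8) = -3329 + 9027/122 = -397111/122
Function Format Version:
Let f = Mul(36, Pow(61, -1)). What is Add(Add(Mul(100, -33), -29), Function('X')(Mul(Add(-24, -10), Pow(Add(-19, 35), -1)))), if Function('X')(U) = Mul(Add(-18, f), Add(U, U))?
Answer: Rational(-397111, 122) ≈ -3255.0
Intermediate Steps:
f = Rational(36, 61) (f = Mul(36, Rational(1, 61)) = Rational(36, 61) ≈ 0.59016)
Function('X')(U) = Mul(Rational(-2124, 61), U) (Function('X')(U) = Mul(Add(-18, Rational(36, 61)), Add(U, U)) = Mul(Rational(-1062, 61), Mul(2, U)) = Mul(Rational(-2124, 61), U))
Add(Add(Mul(100, -33), -29), Function('X')(Mul(Add(-24, -10), Pow(Add(-19, 35), -1)))) = Add(Add(Mul(100, -33), -29), Mul(Rational(-2124, 61), Mul(Add(-24, -10), Pow(Add(-19, 35), -1)))) = Add(Add(-3300, -29), Mul(Rational(-2124, 61), Mul(-34, Pow(16, -1)))) = Add(-3329, Mul(Rational(-2124, 61), Mul(-34, Rational(1, 16)))) = Add(-3329, Mul(Rational(-2124, 61), Rational(-17, 8))) = Add(-3329, Rational(9027, 122)) = Rational(-397111, 122)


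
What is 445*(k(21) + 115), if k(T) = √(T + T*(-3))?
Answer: 51175 + 445*I*√42 ≈ 51175.0 + 2883.9*I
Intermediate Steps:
k(T) = √2*√(-T) (k(T) = √(T - 3*T) = √(-2*T) = √2*√(-T))
445*(k(21) + 115) = 445*(√2*√(-1*21) + 115) = 445*(√2*√(-21) + 115) = 445*(√2*(I*√21) + 115) = 445*(I*√42 + 115) = 445*(115 + I*√42) = 51175 + 445*I*√42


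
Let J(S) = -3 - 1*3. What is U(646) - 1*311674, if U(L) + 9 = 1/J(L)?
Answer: -1870099/6 ≈ -3.1168e+5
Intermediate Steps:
J(S) = -6 (J(S) = -3 - 3 = -6)
U(L) = -55/6 (U(L) = -9 + 1/(-6) = -9 - 1/6 = -55/6)
U(646) - 1*311674 = -55/6 - 1*311674 = -55/6 - 311674 = -1870099/6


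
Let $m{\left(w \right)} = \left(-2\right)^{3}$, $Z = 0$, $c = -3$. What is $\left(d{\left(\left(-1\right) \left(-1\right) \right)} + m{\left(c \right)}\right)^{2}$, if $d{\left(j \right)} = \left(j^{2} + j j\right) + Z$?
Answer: $36$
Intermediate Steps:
$d{\left(j \right)} = 2 j^{2}$ ($d{\left(j \right)} = \left(j^{2} + j j\right) + 0 = \left(j^{2} + j^{2}\right) + 0 = 2 j^{2} + 0 = 2 j^{2}$)
$m{\left(w \right)} = -8$
$\left(d{\left(\left(-1\right) \left(-1\right) \right)} + m{\left(c \right)}\right)^{2} = \left(2 \left(\left(-1\right) \left(-1\right)\right)^{2} - 8\right)^{2} = \left(2 \cdot 1^{2} - 8\right)^{2} = \left(2 \cdot 1 - 8\right)^{2} = \left(2 - 8\right)^{2} = \left(-6\right)^{2} = 36$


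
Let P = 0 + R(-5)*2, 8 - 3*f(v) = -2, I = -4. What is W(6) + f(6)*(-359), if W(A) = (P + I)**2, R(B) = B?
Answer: -3002/3 ≈ -1000.7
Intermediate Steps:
f(v) = 10/3 (f(v) = 8/3 - 1/3*(-2) = 8/3 + 2/3 = 10/3)
P = -10 (P = 0 - 5*2 = 0 - 10 = -10)
W(A) = 196 (W(A) = (-10 - 4)**2 = (-14)**2 = 196)
W(6) + f(6)*(-359) = 196 + (10/3)*(-359) = 196 - 3590/3 = -3002/3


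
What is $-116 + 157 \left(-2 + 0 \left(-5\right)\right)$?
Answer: $-430$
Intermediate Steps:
$-116 + 157 \left(-2 + 0 \left(-5\right)\right) = -116 + 157 \left(-2 + 0\right) = -116 + 157 \left(-2\right) = -116 - 314 = -430$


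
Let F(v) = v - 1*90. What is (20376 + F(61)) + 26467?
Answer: 46814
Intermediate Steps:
F(v) = -90 + v (F(v) = v - 90 = -90 + v)
(20376 + F(61)) + 26467 = (20376 + (-90 + 61)) + 26467 = (20376 - 29) + 26467 = 20347 + 26467 = 46814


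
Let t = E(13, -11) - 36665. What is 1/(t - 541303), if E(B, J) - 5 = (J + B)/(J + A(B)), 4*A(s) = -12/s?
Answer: -73/42191312 ≈ -1.7302e-6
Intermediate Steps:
A(s) = -3/s (A(s) = (-12/s)/4 = -3/s)
E(B, J) = 5 + (B + J)/(J - 3/B) (E(B, J) = 5 + (J + B)/(J - 3/B) = 5 + (B + J)/(J - 3/B))
t = -2676193/73 (t = (-15 + 13*(13 + 6*(-11)))/(-3 + 13*(-11)) - 36665 = (-15 + 13*(13 - 66))/(-3 - 143) - 36665 = (-15 + 13*(-53))/(-146) - 36665 = -(-15 - 689)/146 - 36665 = -1/146*(-704) - 36665 = 352/73 - 36665 = -2676193/73 ≈ -36660.)
1/(t - 541303) = 1/(-2676193/73 - 541303) = 1/(-42191312/73) = -73/42191312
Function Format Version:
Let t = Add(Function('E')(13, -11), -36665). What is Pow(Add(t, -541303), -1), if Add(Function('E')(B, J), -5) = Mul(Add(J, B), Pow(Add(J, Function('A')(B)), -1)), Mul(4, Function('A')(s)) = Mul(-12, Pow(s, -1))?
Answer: Rational(-73, 42191312) ≈ -1.7302e-6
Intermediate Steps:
Function('A')(s) = Mul(-3, Pow(s, -1)) (Function('A')(s) = Mul(Rational(1, 4), Mul(-12, Pow(s, -1))) = Mul(-3, Pow(s, -1)))
Function('E')(B, J) = Add(5, Mul(Pow(Add(J, Mul(-3, Pow(B, -1))), -1), Add(B, J))) (Function('E')(B, J) = Add(5, Mul(Add(J, B), Pow(Add(J, Mul(-3, Pow(B, -1))), -1))) = Add(5, Mul(Add(B, J), Pow(Add(J, Mul(-3, Pow(B, -1))), -1))) = Add(5, Mul(Pow(Add(J, Mul(-3, Pow(B, -1))), -1), Add(B, J))))
t = Rational(-2676193, 73) (t = Add(Mul(Pow(Add(-3, Mul(13, -11)), -1), Add(-15, Mul(13, Add(13, Mul(6, -11))))), -36665) = Add(Mul(Pow(Add(-3, -143), -1), Add(-15, Mul(13, Add(13, -66)))), -36665) = Add(Mul(Pow(-146, -1), Add(-15, Mul(13, -53))), -36665) = Add(Mul(Rational(-1, 146), Add(-15, -689)), -36665) = Add(Mul(Rational(-1, 146), -704), -36665) = Add(Rational(352, 73), -36665) = Rational(-2676193, 73) ≈ -36660.)
Pow(Add(t, -541303), -1) = Pow(Add(Rational(-2676193, 73), -541303), -1) = Pow(Rational(-42191312, 73), -1) = Rational(-73, 42191312)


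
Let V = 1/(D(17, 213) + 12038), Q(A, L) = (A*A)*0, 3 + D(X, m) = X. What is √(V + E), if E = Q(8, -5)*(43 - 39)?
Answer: √3013/6026 ≈ 0.0091090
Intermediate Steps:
D(X, m) = -3 + X
Q(A, L) = 0 (Q(A, L) = A²*0 = 0)
E = 0 (E = 0*(43 - 39) = 0*4 = 0)
V = 1/12052 (V = 1/((-3 + 17) + 12038) = 1/(14 + 12038) = 1/12052 ≈ 8.2974e-5)
√(V + E) = √(1/12052 + 0) = √(1/12052) = √3013/6026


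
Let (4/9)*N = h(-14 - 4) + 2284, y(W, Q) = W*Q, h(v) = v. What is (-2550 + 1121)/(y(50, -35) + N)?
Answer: -2858/6697 ≈ -0.42676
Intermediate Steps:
y(W, Q) = Q*W
N = 10197/2 (N = 9*((-14 - 4) + 2284)/4 = 9*(-18 + 2284)/4 = (9/4)*2266 = 10197/2 ≈ 5098.5)
(-2550 + 1121)/(y(50, -35) + N) = (-2550 + 1121)/(-35*50 + 10197/2) = -1429/(-1750 + 10197/2) = -1429/6697/2 = -1429*2/6697 = -2858/6697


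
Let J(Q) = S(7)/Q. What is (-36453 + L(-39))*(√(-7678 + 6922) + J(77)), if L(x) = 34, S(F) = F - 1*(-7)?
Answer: -72838/11 - 218514*I*√21 ≈ -6621.6 - 1.0014e+6*I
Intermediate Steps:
S(F) = 7 + F (S(F) = F + 7 = 7 + F)
J(Q) = 14/Q (J(Q) = (7 + 7)/Q = 14/Q)
(-36453 + L(-39))*(√(-7678 + 6922) + J(77)) = (-36453 + 34)*(√(-7678 + 6922) + 14/77) = -36419*(√(-756) + 14*(1/77)) = -36419*(6*I*√21 + 2/11) = -36419*(2/11 + 6*I*√21) = -72838/11 - 218514*I*√21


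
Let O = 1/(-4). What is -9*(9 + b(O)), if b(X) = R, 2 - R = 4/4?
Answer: -90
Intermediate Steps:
R = 1 (R = 2 - 4/4 = 2 - 1*1 = 2 - 1 = 1)
O = -1/4 ≈ -0.25000
b(X) = 1
-9*(9 + b(O)) = -9*(9 + 1) = -9*10 = -90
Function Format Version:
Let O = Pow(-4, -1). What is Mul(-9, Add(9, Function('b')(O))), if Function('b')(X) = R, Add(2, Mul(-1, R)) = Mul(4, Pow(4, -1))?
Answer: -90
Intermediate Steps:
R = 1 (R = Add(2, Mul(-1, Mul(4, Pow(4, -1)))) = Add(2, Mul(-1, Mul(4, Rational(1, 4)))) = Add(2, Mul(-1, 1)) = Add(2, -1) = 1)
O = Rational(-1, 4) ≈ -0.25000
Function('b')(X) = 1
Mul(-9, Add(9, Function('b')(O))) = Mul(-9, Add(9, 1)) = Mul(-9, 10) = -90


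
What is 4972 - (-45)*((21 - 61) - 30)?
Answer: 1822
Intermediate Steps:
4972 - (-45)*((21 - 61) - 30) = 4972 - (-45)*(-40 - 30) = 4972 - (-45)*(-70) = 4972 - 1*3150 = 4972 - 3150 = 1822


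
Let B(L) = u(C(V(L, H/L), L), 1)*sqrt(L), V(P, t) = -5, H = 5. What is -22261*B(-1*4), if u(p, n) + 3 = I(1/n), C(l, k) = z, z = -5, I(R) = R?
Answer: 89044*I ≈ 89044.0*I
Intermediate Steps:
C(l, k) = -5
u(p, n) = -3 + 1/n
B(L) = -2*sqrt(L) (B(L) = (-3 + 1/1)*sqrt(L) = (-3 + 1)*sqrt(L) = -2*sqrt(L))
-22261*B(-1*4) = -(-44522)*sqrt(-1*4) = -(-44522)*sqrt(-4) = -(-44522)*2*I = -(-89044)*I = 89044*I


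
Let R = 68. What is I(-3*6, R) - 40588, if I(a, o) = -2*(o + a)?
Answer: -40688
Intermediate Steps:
I(a, o) = -2*a - 2*o (I(a, o) = -2*(a + o) = -2*a - 2*o)
I(-3*6, R) - 40588 = (-(-6)*6 - 2*68) - 40588 = (-2*(-18) - 136) - 40588 = (36 - 136) - 40588 = -100 - 40588 = -40688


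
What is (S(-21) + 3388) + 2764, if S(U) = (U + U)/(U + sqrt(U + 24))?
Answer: 449243/73 + 7*sqrt(3)/73 ≈ 6154.2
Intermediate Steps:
S(U) = 2*U/(U + sqrt(24 + U)) (S(U) = (2*U)/(U + sqrt(24 + U)) = 2*U/(U + sqrt(24 + U)))
(S(-21) + 3388) + 2764 = (2*(-21)/(-21 + sqrt(24 - 21)) + 3388) + 2764 = (2*(-21)/(-21 + sqrt(3)) + 3388) + 2764 = (-42/(-21 + sqrt(3)) + 3388) + 2764 = (3388 - 42/(-21 + sqrt(3))) + 2764 = 6152 - 42/(-21 + sqrt(3))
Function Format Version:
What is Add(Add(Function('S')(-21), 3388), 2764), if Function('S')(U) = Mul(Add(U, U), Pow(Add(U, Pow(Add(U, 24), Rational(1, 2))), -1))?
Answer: Add(Rational(449243, 73), Mul(Rational(7, 73), Pow(3, Rational(1, 2)))) ≈ 6154.2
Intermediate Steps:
Function('S')(U) = Mul(2, U, Pow(Add(U, Pow(Add(24, U), Rational(1, 2))), -1)) (Function('S')(U) = Mul(Mul(2, U), Pow(Add(U, Pow(Add(24, U), Rational(1, 2))), -1)) = Mul(2, U, Pow(Add(U, Pow(Add(24, U), Rational(1, 2))), -1)))
Add(Add(Function('S')(-21), 3388), 2764) = Add(Add(Mul(2, -21, Pow(Add(-21, Pow(Add(24, -21), Rational(1, 2))), -1)), 3388), 2764) = Add(Add(Mul(2, -21, Pow(Add(-21, Pow(3, Rational(1, 2))), -1)), 3388), 2764) = Add(Add(Mul(-42, Pow(Add(-21, Pow(3, Rational(1, 2))), -1)), 3388), 2764) = Add(Add(3388, Mul(-42, Pow(Add(-21, Pow(3, Rational(1, 2))), -1))), 2764) = Add(6152, Mul(-42, Pow(Add(-21, Pow(3, Rational(1, 2))), -1)))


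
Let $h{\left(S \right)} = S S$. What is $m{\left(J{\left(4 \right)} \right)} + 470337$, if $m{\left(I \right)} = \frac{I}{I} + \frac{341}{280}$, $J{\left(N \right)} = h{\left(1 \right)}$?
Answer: $\frac{131694981}{280} \approx 4.7034 \cdot 10^{5}$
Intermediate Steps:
$h{\left(S \right)} = S^{2}$
$J{\left(N \right)} = 1$ ($J{\left(N \right)} = 1^{2} = 1$)
$m{\left(I \right)} = \frac{621}{280}$ ($m{\left(I \right)} = 1 + 341 \cdot \frac{1}{280} = 1 + \frac{341}{280} = \frac{621}{280}$)
$m{\left(J{\left(4 \right)} \right)} + 470337 = \frac{621}{280} + 470337 = \frac{131694981}{280}$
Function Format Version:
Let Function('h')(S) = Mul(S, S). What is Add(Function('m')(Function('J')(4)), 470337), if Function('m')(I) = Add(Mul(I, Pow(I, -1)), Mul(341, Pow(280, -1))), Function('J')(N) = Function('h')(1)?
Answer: Rational(131694981, 280) ≈ 4.7034e+5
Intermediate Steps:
Function('h')(S) = Pow(S, 2)
Function('J')(N) = 1 (Function('J')(N) = Pow(1, 2) = 1)
Function('m')(I) = Rational(621, 280) (Function('m')(I) = Add(1, Mul(341, Rational(1, 280))) = Add(1, Rational(341, 280)) = Rational(621, 280))
Add(Function('m')(Function('J')(4)), 470337) = Add(Rational(621, 280), 470337) = Rational(131694981, 280)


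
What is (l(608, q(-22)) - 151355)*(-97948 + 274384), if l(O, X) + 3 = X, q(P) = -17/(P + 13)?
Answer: -26704666820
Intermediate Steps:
q(P) = -17/(13 + P)
l(O, X) = -3 + X
(l(608, q(-22)) - 151355)*(-97948 + 274384) = ((-3 - 17/(13 - 22)) - 151355)*(-97948 + 274384) = ((-3 - 17/(-9)) - 151355)*176436 = ((-3 - 17*(-⅑)) - 151355)*176436 = ((-3 + 17/9) - 151355)*176436 = (-10/9 - 151355)*176436 = -1362205/9*176436 = -26704666820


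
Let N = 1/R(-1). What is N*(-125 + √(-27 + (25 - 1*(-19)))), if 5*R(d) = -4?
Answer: 625/4 - 5*√17/4 ≈ 151.10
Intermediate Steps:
R(d) = -⅘ (R(d) = (⅕)*(-4) = -⅘)
N = -5/4 (N = 1/(-⅘) = -5/4 ≈ -1.2500)
N*(-125 + √(-27 + (25 - 1*(-19)))) = -5*(-125 + √(-27 + (25 - 1*(-19))))/4 = -5*(-125 + √(-27 + (25 + 19)))/4 = -5*(-125 + √(-27 + 44))/4 = -5*(-125 + √17)/4 = 625/4 - 5*√17/4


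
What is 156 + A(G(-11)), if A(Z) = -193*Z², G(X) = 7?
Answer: -9301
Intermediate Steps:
156 + A(G(-11)) = 156 - 193*7² = 156 - 193*49 = 156 - 9457 = -9301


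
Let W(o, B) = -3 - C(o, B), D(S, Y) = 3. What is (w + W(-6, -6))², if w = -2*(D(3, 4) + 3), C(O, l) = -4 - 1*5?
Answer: 36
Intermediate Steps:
C(O, l) = -9 (C(O, l) = -4 - 5 = -9)
w = -12 (w = -2*(3 + 3) = -2*6 = -12)
W(o, B) = 6 (W(o, B) = -3 - 1*(-9) = -3 + 9 = 6)
(w + W(-6, -6))² = (-12 + 6)² = (-6)² = 36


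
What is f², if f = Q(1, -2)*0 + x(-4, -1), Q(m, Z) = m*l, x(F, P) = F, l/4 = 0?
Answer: 16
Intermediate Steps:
l = 0 (l = 4*0 = 0)
Q(m, Z) = 0 (Q(m, Z) = m*0 = 0)
f = -4 (f = 0*0 - 4 = 0 - 4 = -4)
f² = (-4)² = 16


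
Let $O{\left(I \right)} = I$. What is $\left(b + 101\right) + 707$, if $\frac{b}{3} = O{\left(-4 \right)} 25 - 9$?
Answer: $481$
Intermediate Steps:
$b = -327$ ($b = 3 \left(\left(-4\right) 25 - 9\right) = 3 \left(-100 - 9\right) = 3 \left(-109\right) = -327$)
$\left(b + 101\right) + 707 = \left(-327 + 101\right) + 707 = -226 + 707 = 481$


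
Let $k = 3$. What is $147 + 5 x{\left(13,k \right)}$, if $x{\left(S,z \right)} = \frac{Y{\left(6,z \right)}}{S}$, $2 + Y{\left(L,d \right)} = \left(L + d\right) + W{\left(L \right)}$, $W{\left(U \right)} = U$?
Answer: $152$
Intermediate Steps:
$Y{\left(L,d \right)} = -2 + d + 2 L$ ($Y{\left(L,d \right)} = -2 + \left(\left(L + d\right) + L\right) = -2 + \left(d + 2 L\right) = -2 + d + 2 L$)
$x{\left(S,z \right)} = \frac{10 + z}{S}$ ($x{\left(S,z \right)} = \frac{-2 + z + 2 \cdot 6}{S} = \frac{-2 + z + 12}{S} = \frac{10 + z}{S}$)
$147 + 5 x{\left(13,k \right)} = 147 + 5 \frac{10 + 3}{13} = 147 + 5 \cdot \frac{1}{13} \cdot 13 = 147 + 5 \cdot 1 = 147 + 5 = 152$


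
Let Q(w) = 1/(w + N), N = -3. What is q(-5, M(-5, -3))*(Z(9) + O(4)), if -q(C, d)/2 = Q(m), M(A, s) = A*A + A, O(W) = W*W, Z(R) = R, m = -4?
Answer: 50/7 ≈ 7.1429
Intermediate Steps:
O(W) = W²
M(A, s) = A + A² (M(A, s) = A² + A = A + A²)
Q(w) = 1/(-3 + w) (Q(w) = 1/(w - 3) = 1/(-3 + w))
q(C, d) = 2/7 (q(C, d) = -2/(-3 - 4) = -2/(-7) = -2*(-⅐) = 2/7)
q(-5, M(-5, -3))*(Z(9) + O(4)) = 2*(9 + 4²)/7 = 2*(9 + 16)/7 = (2/7)*25 = 50/7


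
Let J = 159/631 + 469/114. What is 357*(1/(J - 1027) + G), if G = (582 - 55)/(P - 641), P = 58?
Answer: -1979268799803/6126676457 ≈ -323.06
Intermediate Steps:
J = 314065/71934 (J = 159*(1/631) + 469*(1/114) = 159/631 + 469/114 = 314065/71934 ≈ 4.3660)
G = -527/583 (G = (582 - 55)/(58 - 641) = 527/(-583) = 527*(-1/583) = -527/583 ≈ -0.90394)
357*(1/(J - 1027) + G) = 357*(1/(314065/71934 - 1027) - 527/583) = 357*(1/(-73562153/71934) - 527/583) = 357*(-71934/73562153 - 527/583) = 357*(-38809192153/42886735199) = -1979268799803/6126676457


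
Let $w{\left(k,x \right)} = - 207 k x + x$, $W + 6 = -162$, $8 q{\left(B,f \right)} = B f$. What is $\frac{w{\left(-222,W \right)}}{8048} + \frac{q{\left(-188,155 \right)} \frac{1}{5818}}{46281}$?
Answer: $- \frac{259853471091545}{270878435148} \approx -959.3$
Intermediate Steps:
$q{\left(B,f \right)} = \frac{B f}{8}$
$W = -168$ ($W = -6 - 162 = -168$)
$w{\left(k,x \right)} = x - 207 k x$ ($w{\left(k,x \right)} = - 207 k x + x = x - 207 k x$)
$\frac{w{\left(-222,W \right)}}{8048} + \frac{q{\left(-188,155 \right)} \frac{1}{5818}}{46281} = \frac{\left(-168\right) \left(1 - -45954\right)}{8048} + \frac{\frac{1}{8} \left(-188\right) 155 \cdot \frac{1}{5818}}{46281} = - 168 \left(1 + 45954\right) \frac{1}{8048} + \left(- \frac{7285}{2}\right) \frac{1}{5818} \cdot \frac{1}{46281} = \left(-168\right) 45955 \cdot \frac{1}{8048} - \frac{7285}{538525716} = \left(-7720440\right) \frac{1}{8048} - \frac{7285}{538525716} = - \frac{965055}{1006} - \frac{7285}{538525716} = - \frac{259853471091545}{270878435148}$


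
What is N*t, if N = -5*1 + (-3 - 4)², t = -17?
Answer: -748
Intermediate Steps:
N = 44 (N = -5 + (-7)² = -5 + 49 = 44)
N*t = 44*(-17) = -748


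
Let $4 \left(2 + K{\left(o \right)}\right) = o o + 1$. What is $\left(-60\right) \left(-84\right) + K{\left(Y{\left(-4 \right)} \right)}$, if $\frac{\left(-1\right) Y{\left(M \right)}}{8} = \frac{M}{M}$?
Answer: $\frac{20217}{4} \approx 5054.3$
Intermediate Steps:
$Y{\left(M \right)} = -8$ ($Y{\left(M \right)} = - 8 \frac{M}{M} = \left(-8\right) 1 = -8$)
$K{\left(o \right)} = - \frac{7}{4} + \frac{o^{2}}{4}$ ($K{\left(o \right)} = -2 + \frac{o o + 1}{4} = -2 + \frac{o^{2} + 1}{4} = -2 + \frac{1 + o^{2}}{4} = -2 + \left(\frac{1}{4} + \frac{o^{2}}{4}\right) = - \frac{7}{4} + \frac{o^{2}}{4}$)
$\left(-60\right) \left(-84\right) + K{\left(Y{\left(-4 \right)} \right)} = \left(-60\right) \left(-84\right) - \left(\frac{7}{4} - \frac{\left(-8\right)^{2}}{4}\right) = 5040 + \left(- \frac{7}{4} + \frac{1}{4} \cdot 64\right) = 5040 + \left(- \frac{7}{4} + 16\right) = 5040 + \frac{57}{4} = \frac{20217}{4}$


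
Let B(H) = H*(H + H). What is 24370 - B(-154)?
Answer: -23062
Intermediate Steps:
B(H) = 2*H² (B(H) = H*(2*H) = 2*H²)
24370 - B(-154) = 24370 - 2*(-154)² = 24370 - 2*23716 = 24370 - 1*47432 = 24370 - 47432 = -23062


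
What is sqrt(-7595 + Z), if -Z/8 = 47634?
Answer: I*sqrt(388667) ≈ 623.43*I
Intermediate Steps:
Z = -381072 (Z = -8*47634 = -381072)
sqrt(-7595 + Z) = sqrt(-7595 - 381072) = sqrt(-388667) = I*sqrt(388667)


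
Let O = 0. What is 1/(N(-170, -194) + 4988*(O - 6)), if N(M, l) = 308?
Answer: -1/29620 ≈ -3.3761e-5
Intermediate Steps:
1/(N(-170, -194) + 4988*(O - 6)) = 1/(308 + 4988*(0 - 6)) = 1/(308 + 4988*(-6)) = 1/(308 - 29928) = 1/(-29620) = -1/29620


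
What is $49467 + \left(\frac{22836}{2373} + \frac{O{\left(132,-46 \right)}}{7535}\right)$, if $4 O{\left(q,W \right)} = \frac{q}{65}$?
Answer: $\frac{1742530803098}{35219275} \approx 49477.0$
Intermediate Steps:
$O{\left(q,W \right)} = \frac{q}{260}$ ($O{\left(q,W \right)} = \frac{q \frac{1}{65}}{4} = \frac{\frac{1}{65} q}{4} = \frac{q}{260}$)
$49467 + \left(\frac{22836}{2373} + \frac{O{\left(132,-46 \right)}}{7535}\right) = 49467 + \left(\frac{22836}{2373} + \frac{\frac{1}{260} \cdot 132}{7535}\right) = 49467 + \left(22836 \cdot \frac{1}{2373} + \frac{33}{65} \cdot \frac{1}{7535}\right) = 49467 + \left(\frac{7612}{791} + \frac{3}{44525}\right) = 49467 + \frac{338926673}{35219275} = \frac{1742530803098}{35219275}$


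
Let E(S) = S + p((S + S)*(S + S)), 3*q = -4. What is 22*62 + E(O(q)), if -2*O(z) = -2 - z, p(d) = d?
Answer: 12283/9 ≈ 1364.8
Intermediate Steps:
q = -4/3 (q = (⅓)*(-4) = -4/3 ≈ -1.3333)
O(z) = 1 + z/2 (O(z) = -(-2 - z)/2 = 1 + z/2)
E(S) = S + 4*S² (E(S) = S + (S + S)*(S + S) = S + (2*S)*(2*S) = S + 4*S²)
22*62 + E(O(q)) = 22*62 + (1 + (½)*(-4/3))*(1 + 4*(1 + (½)*(-4/3))) = 1364 + (1 - ⅔)*(1 + 4*(1 - ⅔)) = 1364 + (1 + 4*(⅓))/3 = 1364 + (1 + 4/3)/3 = 1364 + (⅓)*(7/3) = 1364 + 7/9 = 12283/9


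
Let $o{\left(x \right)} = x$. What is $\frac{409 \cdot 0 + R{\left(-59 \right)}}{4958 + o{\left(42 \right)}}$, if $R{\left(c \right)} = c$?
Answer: $- \frac{59}{5000} \approx -0.0118$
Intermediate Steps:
$\frac{409 \cdot 0 + R{\left(-59 \right)}}{4958 + o{\left(42 \right)}} = \frac{409 \cdot 0 - 59}{4958 + 42} = \frac{0 - 59}{5000} = \left(-59\right) \frac{1}{5000} = - \frac{59}{5000}$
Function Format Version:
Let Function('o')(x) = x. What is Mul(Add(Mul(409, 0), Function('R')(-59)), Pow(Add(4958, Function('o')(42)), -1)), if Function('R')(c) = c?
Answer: Rational(-59, 5000) ≈ -0.011800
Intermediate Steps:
Mul(Add(Mul(409, 0), Function('R')(-59)), Pow(Add(4958, Function('o')(42)), -1)) = Mul(Add(Mul(409, 0), -59), Pow(Add(4958, 42), -1)) = Mul(Add(0, -59), Pow(5000, -1)) = Mul(-59, Rational(1, 5000)) = Rational(-59, 5000)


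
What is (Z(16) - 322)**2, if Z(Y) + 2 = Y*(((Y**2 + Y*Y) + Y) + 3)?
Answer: 66781584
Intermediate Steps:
Z(Y) = -2 + Y*(3 + Y + 2*Y**2) (Z(Y) = -2 + Y*(((Y**2 + Y*Y) + Y) + 3) = -2 + Y*(((Y**2 + Y**2) + Y) + 3) = -2 + Y*((2*Y**2 + Y) + 3) = -2 + Y*((Y + 2*Y**2) + 3) = -2 + Y*(3 + Y + 2*Y**2))
(Z(16) - 322)**2 = ((-2 + 16**2 + 2*16**3 + 3*16) - 322)**2 = ((-2 + 256 + 2*4096 + 48) - 322)**2 = ((-2 + 256 + 8192 + 48) - 322)**2 = (8494 - 322)**2 = 8172**2 = 66781584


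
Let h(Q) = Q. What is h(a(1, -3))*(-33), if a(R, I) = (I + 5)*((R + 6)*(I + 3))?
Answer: 0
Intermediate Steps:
a(R, I) = (3 + I)*(5 + I)*(6 + R) (a(R, I) = (5 + I)*((6 + R)*(3 + I)) = (5 + I)*((3 + I)*(6 + R)) = (3 + I)*(5 + I)*(6 + R))
h(a(1, -3))*(-33) = (90 + 6*(-3)² + 15*1 + 48*(-3) + 1*(-3)² + 8*(-3)*1)*(-33) = (90 + 6*9 + 15 - 144 + 1*9 - 24)*(-33) = (90 + 54 + 15 - 144 + 9 - 24)*(-33) = 0*(-33) = 0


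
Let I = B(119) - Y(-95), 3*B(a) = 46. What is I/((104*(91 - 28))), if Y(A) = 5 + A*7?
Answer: 1013/9828 ≈ 0.10307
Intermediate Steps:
B(a) = 46/3 (B(a) = (⅓)*46 = 46/3)
Y(A) = 5 + 7*A
I = 2026/3 (I = 46/3 - (5 + 7*(-95)) = 46/3 - (5 - 665) = 46/3 - 1*(-660) = 46/3 + 660 = 2026/3 ≈ 675.33)
I/((104*(91 - 28))) = 2026/(3*((104*(91 - 28)))) = 2026/(3*((104*63))) = (2026/3)/6552 = (2026/3)*(1/6552) = 1013/9828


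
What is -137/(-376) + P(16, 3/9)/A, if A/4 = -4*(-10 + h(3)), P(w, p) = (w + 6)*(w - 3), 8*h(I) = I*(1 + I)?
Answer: 15771/6392 ≈ 2.4673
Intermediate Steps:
h(I) = I*(1 + I)/8 (h(I) = (I*(1 + I))/8 = I*(1 + I)/8)
P(w, p) = (-3 + w)*(6 + w) (P(w, p) = (6 + w)*(-3 + w) = (-3 + w)*(6 + w))
A = 136 (A = 4*(-4*(-10 + (⅛)*3*(1 + 3))) = 4*(-4*(-10 + (⅛)*3*4)) = 4*(-4*(-10 + 3/2)) = 4*(-4*(-17/2)) = 4*34 = 136)
-137/(-376) + P(16, 3/9)/A = -137/(-376) + (-18 + 16² + 3*16)/136 = -137*(-1/376) + (-18 + 256 + 48)*(1/136) = 137/376 + 286*(1/136) = 137/376 + 143/68 = 15771/6392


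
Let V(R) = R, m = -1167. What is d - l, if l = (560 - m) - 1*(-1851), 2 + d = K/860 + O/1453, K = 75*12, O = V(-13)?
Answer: -223609994/62479 ≈ -3579.0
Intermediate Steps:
O = -13
K = 900
d = -60132/62479 (d = -2 + (900/860 - 13/1453) = -2 + (900*(1/860) - 13*1/1453) = -2 + (45/43 - 13/1453) = -2 + 64826/62479 = -60132/62479 ≈ -0.96244)
l = 3578 (l = (560 - 1*(-1167)) - 1*(-1851) = (560 + 1167) + 1851 = 1727 + 1851 = 3578)
d - l = -60132/62479 - 1*3578 = -60132/62479 - 3578 = -223609994/62479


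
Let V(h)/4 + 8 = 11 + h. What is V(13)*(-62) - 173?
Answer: -4141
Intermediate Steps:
V(h) = 12 + 4*h (V(h) = -32 + 4*(11 + h) = -32 + (44 + 4*h) = 12 + 4*h)
V(13)*(-62) - 173 = (12 + 4*13)*(-62) - 173 = (12 + 52)*(-62) - 173 = 64*(-62) - 173 = -3968 - 173 = -4141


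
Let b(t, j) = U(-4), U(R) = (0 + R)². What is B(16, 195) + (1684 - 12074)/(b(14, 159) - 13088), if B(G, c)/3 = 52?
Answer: 1024811/6536 ≈ 156.79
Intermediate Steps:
U(R) = R²
B(G, c) = 156 (B(G, c) = 3*52 = 156)
b(t, j) = 16 (b(t, j) = (-4)² = 16)
B(16, 195) + (1684 - 12074)/(b(14, 159) - 13088) = 156 + (1684 - 12074)/(16 - 13088) = 156 - 10390/(-13072) = 156 - 10390*(-1/13072) = 156 + 5195/6536 = 1024811/6536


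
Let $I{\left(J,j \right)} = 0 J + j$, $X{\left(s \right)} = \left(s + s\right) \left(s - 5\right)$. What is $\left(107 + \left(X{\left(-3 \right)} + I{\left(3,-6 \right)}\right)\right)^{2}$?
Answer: $22201$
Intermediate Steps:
$X{\left(s \right)} = 2 s \left(-5 + s\right)$
$I{\left(J,j \right)} = j$ ($I{\left(J,j \right)} = 0 + j = j$)
$\left(107 + \left(X{\left(-3 \right)} + I{\left(3,-6 \right)}\right)\right)^{2} = \left(107 - \left(6 + 6 \left(-5 - 3\right)\right)\right)^{2} = \left(107 - \left(6 + 6 \left(-8\right)\right)\right)^{2} = \left(107 + \left(48 - 6\right)\right)^{2} = \left(107 + 42\right)^{2} = 149^{2} = 22201$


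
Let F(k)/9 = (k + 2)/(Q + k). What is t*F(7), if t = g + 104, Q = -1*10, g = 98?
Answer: -5454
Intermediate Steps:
Q = -10
F(k) = 9*(2 + k)/(-10 + k) (F(k) = 9*((k + 2)/(-10 + k)) = 9*((2 + k)/(-10 + k)) = 9*(2 + k)/(-10 + k))
t = 202 (t = 98 + 104 = 202)
t*F(7) = 202*(9*(2 + 7)/(-10 + 7)) = 202*(9*9/(-3)) = 202*(9*(-1/3)*9) = 202*(-27) = -5454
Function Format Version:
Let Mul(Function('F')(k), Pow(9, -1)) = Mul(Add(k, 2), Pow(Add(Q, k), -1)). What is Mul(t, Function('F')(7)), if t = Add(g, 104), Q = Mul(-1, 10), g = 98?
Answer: -5454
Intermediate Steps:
Q = -10
Function('F')(k) = Mul(9, Pow(Add(-10, k), -1), Add(2, k)) (Function('F')(k) = Mul(9, Mul(Add(k, 2), Pow(Add(-10, k), -1))) = Mul(9, Mul(Add(2, k), Pow(Add(-10, k), -1))) = Mul(9, Mul(Pow(Add(-10, k), -1), Add(2, k))) = Mul(9, Pow(Add(-10, k), -1), Add(2, k)))
t = 202 (t = Add(98, 104) = 202)
Mul(t, Function('F')(7)) = Mul(202, Mul(9, Pow(Add(-10, 7), -1), Add(2, 7))) = Mul(202, Mul(9, Pow(-3, -1), 9)) = Mul(202, Mul(9, Rational(-1, 3), 9)) = Mul(202, -27) = -5454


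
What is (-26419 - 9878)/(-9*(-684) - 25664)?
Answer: 36297/19508 ≈ 1.8606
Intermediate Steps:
(-26419 - 9878)/(-9*(-684) - 25664) = -36297/(6156 - 25664) = -36297/(-19508) = -36297*(-1/19508) = 36297/19508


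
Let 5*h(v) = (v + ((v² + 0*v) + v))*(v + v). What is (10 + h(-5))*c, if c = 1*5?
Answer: -100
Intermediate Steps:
c = 5
h(v) = 2*v*(v² + 2*v)/5 (h(v) = ((v + ((v² + 0*v) + v))*(v + v))/5 = ((v + ((v² + 0) + v))*(2*v))/5 = ((v + (v² + v))*(2*v))/5 = ((v + (v + v²))*(2*v))/5 = ((v² + 2*v)*(2*v))/5 = (2*v*(v² + 2*v))/5 = 2*v*(v² + 2*v)/5)
(10 + h(-5))*c = (10 + (⅖)*(-5)²*(2 - 5))*5 = (10 + (⅖)*25*(-3))*5 = (10 - 30)*5 = -20*5 = -100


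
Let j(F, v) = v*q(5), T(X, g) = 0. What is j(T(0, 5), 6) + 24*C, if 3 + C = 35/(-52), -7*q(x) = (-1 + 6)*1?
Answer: -8412/91 ≈ -92.440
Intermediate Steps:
q(x) = -5/7 (q(x) = -(-1 + 6)/7 = -5/7)
j(F, v) = -5*v/7 (j(F, v) = v*(-5/7) = -5*v/7)
C = -191/52 (C = -3 + 35/(-52) = -3 + 35*(-1/52) = -3 - 35/52 = -191/52 ≈ -3.6731)
j(T(0, 5), 6) + 24*C = -5/7*6 + 24*(-191/52) = -30/7 - 1146/13 = -8412/91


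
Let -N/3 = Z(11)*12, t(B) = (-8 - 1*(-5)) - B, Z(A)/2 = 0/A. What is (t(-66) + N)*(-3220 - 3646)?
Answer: -432558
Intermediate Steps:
Z(A) = 0 (Z(A) = 2*(0/A) = 2*0 = 0)
t(B) = -3 - B (t(B) = (-8 + 5) - B = -3 - B)
N = 0 (N = -0*12 = -3*0 = 0)
(t(-66) + N)*(-3220 - 3646) = ((-3 - 1*(-66)) + 0)*(-3220 - 3646) = ((-3 + 66) + 0)*(-6866) = (63 + 0)*(-6866) = 63*(-6866) = -432558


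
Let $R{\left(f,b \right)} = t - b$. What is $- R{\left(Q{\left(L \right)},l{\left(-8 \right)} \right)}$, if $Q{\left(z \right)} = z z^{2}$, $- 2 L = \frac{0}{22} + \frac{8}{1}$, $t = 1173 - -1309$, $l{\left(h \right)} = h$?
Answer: $-2490$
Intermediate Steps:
$t = 2482$ ($t = 1173 + 1309 = 2482$)
$L = -4$ ($L = - \frac{\frac{0}{22} + \frac{8}{1}}{2} = - \frac{0 \cdot \frac{1}{22} + 8 \cdot 1}{2} = - \frac{0 + 8}{2} = \left(- \frac{1}{2}\right) 8 = -4$)
$Q{\left(z \right)} = z^{3}$
$R{\left(f,b \right)} = 2482 - b$
$- R{\left(Q{\left(L \right)},l{\left(-8 \right)} \right)} = - (2482 - -8) = - (2482 + 8) = \left(-1\right) 2490 = -2490$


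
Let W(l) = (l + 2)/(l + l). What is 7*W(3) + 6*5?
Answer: 215/6 ≈ 35.833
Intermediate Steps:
W(l) = (2 + l)/(2*l) (W(l) = (2 + l)/((2*l)) = (2 + l)*(1/(2*l)) = (2 + l)/(2*l))
7*W(3) + 6*5 = 7*((½)*(2 + 3)/3) + 6*5 = 7*((½)*(⅓)*5) + 30 = 7*(⅚) + 30 = 35/6 + 30 = 215/6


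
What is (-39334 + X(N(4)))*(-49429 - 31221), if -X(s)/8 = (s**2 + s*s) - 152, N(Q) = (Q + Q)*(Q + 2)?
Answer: 6047298300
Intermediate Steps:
N(Q) = 2*Q*(2 + Q) (N(Q) = (2*Q)*(2 + Q) = 2*Q*(2 + Q))
X(s) = 1216 - 16*s**2 (X(s) = -8*((s**2 + s*s) - 152) = -8*((s**2 + s**2) - 152) = -8*(2*s**2 - 152) = -8*(-152 + 2*s**2) = 1216 - 16*s**2)
(-39334 + X(N(4)))*(-49429 - 31221) = (-39334 + (1216 - 16*64*(2 + 4)**2))*(-49429 - 31221) = (-39334 + (1216 - 16*(2*4*6)**2))*(-80650) = (-39334 + (1216 - 16*48**2))*(-80650) = (-39334 + (1216 - 16*2304))*(-80650) = (-39334 + (1216 - 36864))*(-80650) = (-39334 - 35648)*(-80650) = -74982*(-80650) = 6047298300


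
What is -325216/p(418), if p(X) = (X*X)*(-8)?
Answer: 10163/43681 ≈ 0.23266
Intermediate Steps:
p(X) = -8*X² (p(X) = X²*(-8) = -8*X²)
-325216/p(418) = -325216/((-8*418²)) = -325216/((-8*174724)) = -325216/(-1397792) = -325216*(-1/1397792) = 10163/43681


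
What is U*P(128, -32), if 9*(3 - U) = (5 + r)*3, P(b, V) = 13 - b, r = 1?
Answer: -115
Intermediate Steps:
U = 1 (U = 3 - (5 + 1)*3/9 = 3 - 2*3/3 = 3 - ⅑*18 = 3 - 2 = 1)
U*P(128, -32) = 1*(13 - 1*128) = 1*(13 - 128) = 1*(-115) = -115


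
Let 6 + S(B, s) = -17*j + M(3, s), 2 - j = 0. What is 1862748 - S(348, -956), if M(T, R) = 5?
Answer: 1862783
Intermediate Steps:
j = 2 (j = 2 - 1*0 = 2 + 0 = 2)
S(B, s) = -35 (S(B, s) = -6 + (-17*2 + 5) = -6 + (-34 + 5) = -6 - 29 = -35)
1862748 - S(348, -956) = 1862748 - 1*(-35) = 1862748 + 35 = 1862783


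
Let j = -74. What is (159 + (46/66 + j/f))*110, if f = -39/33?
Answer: 953720/39 ≈ 24454.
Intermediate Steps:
f = -13/11 (f = -39*1/33 = -13/11 ≈ -1.1818)
(159 + (46/66 + j/f))*110 = (159 + (46/66 - 74/(-13/11)))*110 = (159 + (46*(1/66) - 74*(-11/13)))*110 = (159 + (23/33 + 814/13))*110 = (159 + 27161/429)*110 = (95372/429)*110 = 953720/39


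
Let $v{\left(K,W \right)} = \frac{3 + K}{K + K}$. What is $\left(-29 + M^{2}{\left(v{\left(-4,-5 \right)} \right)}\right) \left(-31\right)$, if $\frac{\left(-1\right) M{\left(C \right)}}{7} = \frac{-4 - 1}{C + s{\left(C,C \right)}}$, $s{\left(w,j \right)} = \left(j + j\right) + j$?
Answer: $-151001$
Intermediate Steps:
$s{\left(w,j \right)} = 3 j$ ($s{\left(w,j \right)} = 2 j + j = 3 j$)
$v{\left(K,W \right)} = \frac{3 + K}{2 K}$
$M{\left(C \right)} = \frac{35}{4 C}$ ($M{\left(C \right)} = - 7 \frac{-4 - 1}{C + 3 C} = - 7 \left(- \frac{5}{4 C}\right) = \frac{35}{4 C}$)
$\left(-29 + M^{2}{\left(v{\left(-4,-5 \right)} \right)}\right) \left(-31\right) = \left(-29 + \left(\frac{35}{4 \frac{3 - 4}{2 \left(-4\right)}}\right)^{2}\right) \left(-31\right) = \left(-29 + \left(\frac{35}{4 \cdot \frac{1}{2} \left(- \frac{1}{4}\right) \left(-1\right)}\right)^{2}\right) \left(-31\right) = \left(-29 + \left(\frac{35 \frac{1}{\frac{1}{8}}}{4}\right)^{2}\right) \left(-31\right) = \left(-29 + \left(\frac{35}{4} \cdot 8\right)^{2}\right) \left(-31\right) = \left(-29 + 70^{2}\right) \left(-31\right) = \left(-29 + 4900\right) \left(-31\right) = 4871 \left(-31\right) = -151001$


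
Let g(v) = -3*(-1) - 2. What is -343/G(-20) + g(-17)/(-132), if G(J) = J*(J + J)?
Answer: -11519/26400 ≈ -0.43633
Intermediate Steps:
G(J) = 2*J**2 (G(J) = J*(2*J) = 2*J**2)
g(v) = 1 (g(v) = 3 - 2 = 1)
-343/G(-20) + g(-17)/(-132) = -343/(2*(-20)**2) + 1/(-132) = -343/(2*400) + 1*(-1/132) = -343/800 - 1/132 = -11519/26400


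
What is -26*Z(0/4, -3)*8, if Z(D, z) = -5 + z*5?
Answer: 4160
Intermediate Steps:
Z(D, z) = -5 + 5*z
-26*Z(0/4, -3)*8 = -26*(-5 + 5*(-3))*8 = -26*(-5 - 15)*8 = -26*(-20)*8 = 520*8 = 4160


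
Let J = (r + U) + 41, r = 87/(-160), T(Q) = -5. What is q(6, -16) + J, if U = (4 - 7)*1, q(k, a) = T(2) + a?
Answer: 2633/160 ≈ 16.456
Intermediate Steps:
q(k, a) = -5 + a
r = -87/160 (r = 87*(-1/160) = -87/160 ≈ -0.54375)
U = -3 (U = -3*1 = -3)
J = 5993/160 (J = (-87/160 - 3) + 41 = -567/160 + 41 = 5993/160 ≈ 37.456)
q(6, -16) + J = (-5 - 16) + 5993/160 = -21 + 5993/160 = 2633/160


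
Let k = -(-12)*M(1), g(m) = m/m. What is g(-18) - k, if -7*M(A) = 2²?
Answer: 55/7 ≈ 7.8571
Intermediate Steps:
M(A) = -4/7 (M(A) = -⅐*2² = -⅐*4 = -4/7)
g(m) = 1
k = -48/7 (k = -(-12)*(-4)/7 = -12*4/7 = -48/7 ≈ -6.8571)
g(-18) - k = 1 - 1*(-48/7) = 1 + 48/7 = 55/7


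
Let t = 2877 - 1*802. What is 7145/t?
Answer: 1429/415 ≈ 3.4434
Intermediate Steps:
t = 2075 (t = 2877 - 802 = 2075)
7145/t = 7145/2075 = 7145*(1/2075) = 1429/415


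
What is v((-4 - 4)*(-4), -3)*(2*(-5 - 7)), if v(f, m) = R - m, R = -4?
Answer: 24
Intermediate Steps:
v(f, m) = -4 - m
v((-4 - 4)*(-4), -3)*(2*(-5 - 7)) = (-4 - 1*(-3))*(2*(-5 - 7)) = (-4 + 3)*(2*(-12)) = -1*(-24) = 24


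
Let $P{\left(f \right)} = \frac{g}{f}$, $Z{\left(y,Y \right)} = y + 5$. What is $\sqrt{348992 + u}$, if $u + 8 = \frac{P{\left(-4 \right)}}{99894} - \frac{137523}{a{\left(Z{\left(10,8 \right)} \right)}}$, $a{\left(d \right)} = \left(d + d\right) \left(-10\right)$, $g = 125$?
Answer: $\frac{\sqrt{348701984412123126}}{998940} \approx 591.14$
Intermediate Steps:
$Z{\left(y,Y \right)} = 5 + y$
$P{\left(f \right)} = \frac{125}{f}$
$a{\left(d \right)} = - 20 d$ ($a{\left(d \right)} = 2 d \left(-10\right) = - 20 d$)
$u = \frac{4499322529}{9989400}$ ($u = -8 - \left(137523 \left(- \frac{1}{20 \left(5 + 10\right)}\right) - \frac{125 \frac{1}{-4}}{99894}\right) = -8 + \left(125 \left(- \frac{1}{4}\right) \frac{1}{99894} - \frac{137523}{\left(-20\right) 15}\right) = -8 - \left(\frac{125}{399576} + \frac{137523}{-300}\right) = -8 - - \frac{4579237729}{9989400} = -8 + \left(- \frac{125}{399576} + \frac{45841}{100}\right) = -8 + \frac{4579237729}{9989400} = \frac{4499322529}{9989400} \approx 450.41$)
$\sqrt{348992 + u} = \sqrt{348992 + \frac{4499322529}{9989400}} = \sqrt{\frac{3490720007329}{9989400}} = \frac{\sqrt{348701984412123126}}{998940}$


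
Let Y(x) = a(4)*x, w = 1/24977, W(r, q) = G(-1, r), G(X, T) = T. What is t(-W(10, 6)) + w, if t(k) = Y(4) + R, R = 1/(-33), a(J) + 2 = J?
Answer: 6568984/824241 ≈ 7.9697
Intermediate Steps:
a(J) = -2 + J
W(r, q) = r
w = 1/24977 ≈ 4.0037e-5
Y(x) = 2*x (Y(x) = (-2 + 4)*x = 2*x)
R = -1/33 ≈ -0.030303
t(k) = 263/33 (t(k) = 2*4 - 1/33 = 8 - 1/33 = 263/33)
t(-W(10, 6)) + w = 263/33 + 1/24977 = 6568984/824241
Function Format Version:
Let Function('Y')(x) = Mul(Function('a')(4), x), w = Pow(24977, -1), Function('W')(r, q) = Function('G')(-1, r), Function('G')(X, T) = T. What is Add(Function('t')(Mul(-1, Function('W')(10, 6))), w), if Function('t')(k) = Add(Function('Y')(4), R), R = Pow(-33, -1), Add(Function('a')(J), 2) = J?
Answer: Rational(6568984, 824241) ≈ 7.9697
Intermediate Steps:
Function('a')(J) = Add(-2, J)
Function('W')(r, q) = r
w = Rational(1, 24977) ≈ 4.0037e-5
Function('Y')(x) = Mul(2, x) (Function('Y')(x) = Mul(Add(-2, 4), x) = Mul(2, x))
R = Rational(-1, 33) ≈ -0.030303
Function('t')(k) = Rational(263, 33) (Function('t')(k) = Add(Mul(2, 4), Rational(-1, 33)) = Add(8, Rational(-1, 33)) = Rational(263, 33))
Add(Function('t')(Mul(-1, Function('W')(10, 6))), w) = Add(Rational(263, 33), Rational(1, 24977)) = Rational(6568984, 824241)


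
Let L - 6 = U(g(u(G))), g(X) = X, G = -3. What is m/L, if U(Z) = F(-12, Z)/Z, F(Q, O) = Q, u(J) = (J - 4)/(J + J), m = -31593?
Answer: 73717/10 ≈ 7371.7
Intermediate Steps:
u(J) = (-4 + J)/(2*J) (u(J) = (-4 + J)/((2*J)) = (-4 + J)*(1/(2*J)) = (-4 + J)/(2*J))
U(Z) = -12/Z
L = -30/7 (L = 6 - 12*(-6/(-4 - 3)) = 6 - 12/((1/2)*(-1/3)*(-7)) = 6 - 12/7/6 = 6 - 12*6/7 = 6 - 72/7 = -30/7 ≈ -4.2857)
m/L = -31593/(-30/7) = -31593*(-7/30) = 73717/10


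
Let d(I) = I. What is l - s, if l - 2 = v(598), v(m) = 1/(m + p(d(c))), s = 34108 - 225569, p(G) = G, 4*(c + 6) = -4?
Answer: 113154634/591 ≈ 1.9146e+5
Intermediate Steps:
c = -7 (c = -6 + (1/4)*(-4) = -6 - 1 = -7)
s = -191461
v(m) = 1/(-7 + m) (v(m) = 1/(m - 7) = 1/(-7 + m))
l = 1183/591 (l = 2 + 1/(-7 + 598) = 2 + 1/591 = 1183/591 ≈ 2.0017)
l - s = 1183/591 - 1*(-191461) = 1183/591 + 191461 = 113154634/591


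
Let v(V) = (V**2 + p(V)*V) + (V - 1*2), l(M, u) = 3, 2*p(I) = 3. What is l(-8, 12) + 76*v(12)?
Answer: 13075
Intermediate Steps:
p(I) = 3/2 (p(I) = (1/2)*3 = 3/2)
v(V) = -2 + V**2 + 5*V/2 (v(V) = (V**2 + 3*V/2) + (V - 1*2) = (V**2 + 3*V/2) + (V - 2) = (V**2 + 3*V/2) + (-2 + V) = -2 + V**2 + 5*V/2)
l(-8, 12) + 76*v(12) = 3 + 76*(-2 + 12**2 + (5/2)*12) = 3 + 76*(-2 + 144 + 30) = 3 + 76*172 = 3 + 13072 = 13075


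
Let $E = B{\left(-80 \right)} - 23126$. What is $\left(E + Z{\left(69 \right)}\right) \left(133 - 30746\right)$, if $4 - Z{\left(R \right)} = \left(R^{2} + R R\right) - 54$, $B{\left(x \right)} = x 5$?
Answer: $1009922870$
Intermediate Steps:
$B{\left(x \right)} = 5 x$
$E = -23526$ ($E = 5 \left(-80\right) - 23126 = -400 - 23126 = -23526$)
$Z{\left(R \right)} = 58 - 2 R^{2}$ ($Z{\left(R \right)} = 4 - \left(\left(R^{2} + R R\right) - 54\right) = 4 - \left(\left(R^{2} + R^{2}\right) - 54\right) = 4 - \left(2 R^{2} - 54\right) = 4 - \left(-54 + 2 R^{2}\right) = 58 - 2 R^{2}$)
$\left(E + Z{\left(69 \right)}\right) \left(133 - 30746\right) = \left(-23526 + \left(58 - 2 \cdot 69^{2}\right)\right) \left(133 - 30746\right) = \left(-23526 + \left(58 - 9522\right)\right) \left(-30613\right) = \left(-23526 - 9464\right) \left(-30613\right) = \left(-32990\right) \left(-30613\right) = 1009922870$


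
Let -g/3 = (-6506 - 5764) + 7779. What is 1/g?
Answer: 1/13473 ≈ 7.4223e-5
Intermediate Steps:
g = 13473 (g = -3*((-6506 - 5764) + 7779) = -3*(-12270 + 7779) = -3*(-4491) = 13473)
1/g = 1/13473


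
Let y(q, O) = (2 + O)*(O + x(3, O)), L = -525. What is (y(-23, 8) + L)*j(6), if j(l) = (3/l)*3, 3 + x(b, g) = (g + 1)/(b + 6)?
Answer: -1395/2 ≈ -697.50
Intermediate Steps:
x(b, g) = -3 + (1 + g)/(6 + b) (x(b, g) = -3 + (g + 1)/(b + 6) = -3 + (1 + g)/(6 + b))
j(l) = 9/l
y(q, O) = (2 + O)*(-26/9 + 10*O/9) (y(q, O) = (2 + O)*(O + (-17 + O - 3*3)/(6 + 3)) = (2 + O)*(O + (-17 + O - 9)/9) = (2 + O)*(O + (-26 + O)/9) = (2 + O)*(O + (-26/9 + O/9)) = (2 + O)*(-26/9 + 10*O/9))
(y(-23, 8) + L)*j(6) = ((-52/9 - ⅔*8 + (10/9)*8²) - 525)*(9/6) = ((-52/9 - 16/3 + (10/9)*64) - 525)*(9*(⅙)) = ((-52/9 - 16/3 + 640/9) - 525)*(3/2) = (60 - 525)*(3/2) = -465*3/2 = -1395/2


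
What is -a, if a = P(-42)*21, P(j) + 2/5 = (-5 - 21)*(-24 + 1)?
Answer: -62748/5 ≈ -12550.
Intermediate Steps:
P(j) = 2988/5 (P(j) = -2/5 + (-5 - 21)*(-24 + 1) = -2/5 - 26*(-23) = -2/5 + 598 = 2988/5)
a = 62748/5 (a = (2988/5)*21 = 62748/5 ≈ 12550.)
-a = -1*62748/5 = -62748/5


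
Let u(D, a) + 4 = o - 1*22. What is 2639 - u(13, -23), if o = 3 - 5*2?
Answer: 2672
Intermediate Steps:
o = -7 (o = 3 - 10 = -7)
u(D, a) = -33 (u(D, a) = -4 + (-7 - 1*22) = -4 + (-7 - 22) = -4 - 29 = -33)
2639 - u(13, -23) = 2639 - 1*(-33) = 2639 + 33 = 2672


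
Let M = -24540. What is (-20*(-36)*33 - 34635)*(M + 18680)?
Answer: 63727500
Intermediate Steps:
(-20*(-36)*33 - 34635)*(M + 18680) = (-20*(-36)*33 - 34635)*(-24540 + 18680) = (720*33 - 34635)*(-5860) = (23760 - 34635)*(-5860) = -10875*(-5860) = 63727500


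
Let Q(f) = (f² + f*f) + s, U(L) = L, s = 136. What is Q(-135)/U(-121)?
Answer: -3326/11 ≈ -302.36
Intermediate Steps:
Q(f) = 136 + 2*f² (Q(f) = (f² + f*f) + 136 = (f² + f²) + 136 = 2*f² + 136 = 136 + 2*f²)
Q(-135)/U(-121) = (136 + 2*(-135)²)/(-121) = (136 + 2*18225)*(-1/121) = (136 + 36450)*(-1/121) = 36586*(-1/121) = -3326/11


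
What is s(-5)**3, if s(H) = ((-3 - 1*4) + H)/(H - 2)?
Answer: 1728/343 ≈ 5.0379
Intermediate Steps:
s(H) = (-7 + H)/(-2 + H) (s(H) = ((-3 - 4) + H)/(-2 + H) = (-7 + H)/(-2 + H))
s(-5)**3 = ((-7 - 5)/(-2 - 5))**3 = (-12/(-7))**3 = (-1/7*(-12))**3 = (12/7)**3 = 1728/343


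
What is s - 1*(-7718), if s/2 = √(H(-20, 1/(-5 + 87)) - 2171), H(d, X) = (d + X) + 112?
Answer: 7718 + I*√13979114/41 ≈ 7718.0 + 91.192*I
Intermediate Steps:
H(d, X) = 112 + X + d (H(d, X) = (X + d) + 112 = 112 + X + d)
s = I*√13979114/41 (s = 2*√((112 + 1/(-5 + 87) - 20) - 2171) = 2*√((112 + 1/82 - 20) - 2171) = 2*√(7545/82 - 2171) = 2*√(-170477/82) = 2*(I*√13979114/82) = I*√13979114/41 ≈ 91.192*I)
s - 1*(-7718) = I*√13979114/41 - 1*(-7718) = I*√13979114/41 + 7718 = 7718 + I*√13979114/41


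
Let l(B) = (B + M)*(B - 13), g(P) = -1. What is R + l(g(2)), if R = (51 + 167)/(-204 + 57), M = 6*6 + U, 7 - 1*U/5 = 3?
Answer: -113408/147 ≈ -771.48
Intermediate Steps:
U = 20 (U = 35 - 5*3 = 35 - 15 = 20)
M = 56 (M = 6*6 + 20 = 36 + 20 = 56)
R = -218/147 (R = 218/(-147) = 218*(-1/147) = -218/147 ≈ -1.4830)
l(B) = (-13 + B)*(56 + B) (l(B) = (B + 56)*(B - 13) = (56 + B)*(-13 + B) = (-13 + B)*(56 + B))
R + l(g(2)) = -218/147 + (-728 + (-1)² + 43*(-1)) = -218/147 + (-728 + 1 - 43) = -218/147 - 770 = -113408/147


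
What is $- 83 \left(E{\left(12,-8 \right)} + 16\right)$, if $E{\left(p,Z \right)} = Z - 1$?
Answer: $-581$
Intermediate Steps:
$E{\left(p,Z \right)} = -1 + Z$
$- 83 \left(E{\left(12,-8 \right)} + 16\right) = - 83 \left(\left(-1 - 8\right) + 16\right) = - 83 \left(-9 + 16\right) = \left(-83\right) 7 = -581$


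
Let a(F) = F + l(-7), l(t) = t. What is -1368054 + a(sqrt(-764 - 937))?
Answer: -1368061 + 9*I*sqrt(21) ≈ -1.3681e+6 + 41.243*I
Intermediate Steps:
a(F) = -7 + F (a(F) = F - 7 = -7 + F)
-1368054 + a(sqrt(-764 - 937)) = -1368054 + (-7 + sqrt(-764 - 937)) = -1368054 + (-7 + sqrt(-1701)) = -1368054 + (-7 + 9*I*sqrt(21)) = -1368061 + 9*I*sqrt(21)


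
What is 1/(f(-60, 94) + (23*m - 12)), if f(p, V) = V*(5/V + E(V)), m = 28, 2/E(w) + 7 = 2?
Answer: 5/2997 ≈ 0.0016683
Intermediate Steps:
E(w) = -⅖ (E(w) = 2/(-7 + 2) = 2/(-5) = 2*(-⅕) = -⅖)
f(p, V) = V*(-⅖ + 5/V) (f(p, V) = V*(5/V - ⅖) = V*(-⅖ + 5/V))
1/(f(-60, 94) + (23*m - 12)) = 1/((5 - ⅖*94) + (23*28 - 12)) = 1/((5 - 188/5) + (644 - 12)) = 1/(-163/5 + 632) = 1/(2997/5) = 5/2997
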